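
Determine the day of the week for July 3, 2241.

Saturday

January 1, 2241 is a Friday.
Jan 1, 2241 → Feb 1, 2241: 31 days (January has 31).
Feb 1, 2241 → Mar 1, 2241: 28 days (February has 28).
Mar 1, 2241 → Apr 1, 2241: 31 days (March has 31).
Apr 1, 2241 → May 1, 2241: 30 days (April has 30).
May 1, 2241 → Jun 1, 2241: 31 days (May has 31).
Jun 1, 2241 → Jul 1, 2241: 30 days (June has 30).
Jul 1, 2241 → Jul 3, 2241: 2 days.
Total: 183 days.
183 mod 7 = 1, so Friday + 1 = Saturday.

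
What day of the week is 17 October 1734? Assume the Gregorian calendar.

Sunday

Doomsday rule: the anchor day for the 1700s is Sunday. For year 34: 34÷12 = 2 r 10, and 10÷4 = 2, so 2+10+2 = 14.
Sunday + 14 ≡ Sunday — that's 1734's doomsday.
In October the doomsday date is Oct 10.
Oct 17 is 7 days after Oct 10; 7 mod 7 = 0, so Sunday + 0 = Sunday.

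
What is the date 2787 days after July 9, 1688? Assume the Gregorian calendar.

+365 (one year) → Jul 9, 1689 (2422 left).
+365 (one year) → Jul 9, 1690 (2057 left).
+365 (one year) → Jul 9, 1691 (1692 left).
+366 (one year; includes Feb 29, 1692) → Jul 9, 1692 (1326 left).
+365 (one year) → Jul 9, 1693 (961 left).
+365 (one year) → Jul 9, 1694 (596 left).
+365 (one year) → Jul 9, 1695 (231 left).
Jul has 31 days: +23 → Aug 1, 1695 (208 left).
Aug has 31 days: +31 → Sep 1, 1695 (177 left).
Sep has 30 days: +30 → Oct 1, 1695 (147 left).
Oct has 31 days: +31 → Nov 1, 1695 (116 left).
Nov has 30 days: +30 → Dec 1, 1695 (86 left).
Dec has 31 days: +31 → Jan 1, 1696 (55 left).
Jan has 31 days: +31 → Feb 1, 1696 (24 left).
+24 → Feb 25, 1696.

February 25, 1696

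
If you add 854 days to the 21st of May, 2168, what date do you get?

September 22, 2170

+365 (one year) → May 21, 2169 (489 left).
+365 (one year) → May 21, 2170 (124 left).
May has 31 days: +11 → Jun 1, 2170 (113 left).
Jun has 30 days: +30 → Jul 1, 2170 (83 left).
Jul has 31 days: +31 → Aug 1, 2170 (52 left).
Aug has 31 days: +31 → Sep 1, 2170 (21 left).
+21 → Sep 22, 2170.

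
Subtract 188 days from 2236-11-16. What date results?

May 12, 2236

−16 → Oct 31, 2236 (end of Oct, 31 days; 172 left).
−31 → Sep 30, 2236 (end of Sep, 30 days; 141 left).
−30 → Aug 31, 2236 (end of Aug, 31 days; 111 left).
−31 → Jul 31, 2236 (end of Jul, 31 days; 80 left).
−31 → Jun 30, 2236 (end of Jun, 30 days; 49 left).
−30 → May 31, 2236 (end of May, 31 days; 19 left).
−19 → May 12, 2236.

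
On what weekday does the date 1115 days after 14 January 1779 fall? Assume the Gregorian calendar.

Jan 14, 1779 is a Thursday.
1115 mod 7 = 2, so 1115 days after a Thursday is Thursday + 2 = Saturday.

Saturday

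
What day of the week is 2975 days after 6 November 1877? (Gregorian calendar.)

First find the weekday of Nov 6, 1877. Doomsday rule: the anchor day for the 1800s is Friday. For year 77: 77÷12 = 6 r 5, and 5÷4 = 1, so 6+5+1 = 12.
Friday + 12 ≡ Wednesday — that's 1877's doomsday.
In November the doomsday date is Nov 7.
Nov 6 is 1 day before Nov 7; 1 mod 7 = 1, so Wednesday − 1 = Tuesday.
2975 mod 7 = 0, so 2975 days after a Tuesday is Tuesday + 0 = Tuesday.

Tuesday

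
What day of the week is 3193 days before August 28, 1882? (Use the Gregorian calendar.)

First find the weekday of Aug 28, 1882. Doomsday rule: the anchor day for the 1800s is Friday. For year 82: 82÷12 = 6 r 10, and 10÷4 = 2, so 6+10+2 = 18.
Friday + 18 ≡ Tuesday — that's 1882's doomsday.
In August the doomsday date is Aug 8.
Aug 28 is 20 days after Aug 8; 20 mod 7 = 6, so Tuesday + 6 = Monday.
3193 mod 7 = 1, so 3193 days before a Monday is Monday − 1 = Sunday.

Sunday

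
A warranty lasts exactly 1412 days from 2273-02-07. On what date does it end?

+365 (one year) → Feb 7, 2274 (1047 left).
+365 (one year) → Feb 7, 2275 (682 left).
+365 (one year) → Feb 7, 2276 (317 left).
Feb has 29 days: +23 → Mar 1, 2276 (294 left).
Mar has 31 days: +31 → Apr 1, 2276 (263 left).
Apr has 30 days: +30 → May 1, 2276 (233 left).
May has 31 days: +31 → Jun 1, 2276 (202 left).
Jun has 30 days: +30 → Jul 1, 2276 (172 left).
Jul has 31 days: +31 → Aug 1, 2276 (141 left).
Aug has 31 days: +31 → Sep 1, 2276 (110 left).
Sep has 30 days: +30 → Oct 1, 2276 (80 left).
Oct has 31 days: +31 → Nov 1, 2276 (49 left).
Nov has 30 days: +30 → Dec 1, 2276 (19 left).
+19 → Dec 20, 2276.

December 20, 2276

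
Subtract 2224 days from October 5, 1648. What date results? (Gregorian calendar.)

September 3, 1642

−366 (one year; includes Feb 29, 1648) → Oct 5, 1647 (1858 left).
−365 (one year) → Oct 5, 1646 (1493 left).
−365 (one year) → Oct 5, 1645 (1128 left).
−365 (one year) → Oct 5, 1644 (763 left).
−366 (one year; includes Feb 29, 1644) → Oct 5, 1643 (397 left).
−5 → Sep 30, 1643 (end of Sep, 30 days; 392 left).
−30 → Aug 31, 1643 (end of Aug, 31 days; 362 left).
−31 → Jul 31, 1643 (end of Jul, 31 days; 331 left).
−31 → Jun 30, 1643 (end of Jun, 30 days; 300 left).
−30 → May 31, 1643 (end of May, 31 days; 270 left).
−31 → Apr 30, 1643 (end of Apr, 30 days; 239 left).
−30 → Mar 31, 1643 (end of Mar, 31 days; 209 left).
−31 → Feb 28, 1643 (end of Feb, 28 days; 178 left).
−28 → Jan 31, 1643 (end of Jan, 31 days; 150 left).
−31 → Dec 31, 1642 (end of Dec, 31 days; 119 left).
−31 → Nov 30, 1642 (end of Nov, 30 days; 88 left).
−30 → Oct 31, 1642 (end of Oct, 31 days; 58 left).
−31 → Sep 30, 1642 (end of Sep, 30 days; 27 left).
−27 → Sep 3, 1642.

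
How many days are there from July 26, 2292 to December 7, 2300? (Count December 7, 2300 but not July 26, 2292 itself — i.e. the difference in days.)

Jul 26, 2292 → Jul 26, 2293: 365 days.
Jul 26, 2293 → Jul 26, 2294: 365 days.
Jul 26, 2294 → Jul 26, 2295: 365 days.
Jul 26, 2295 → Jul 26, 2296: 366 days (Feb 29, 2296 is in that span).
Jul 26, 2296 → Jul 26, 2297: 365 days.
Jul 26, 2297 → Jul 26, 2298: 365 days.
Jul 26, 2298 → Jul 26, 2299: 365 days.
Jul 26, 2299 → Jul 26, 2300: 365 days.
Jul 26, 2300 → Aug 26, 2300: 31 days (July has 31).
Aug 26, 2300 → Sep 26, 2300: 31 days (August has 31).
Sep 26, 2300 → Oct 26, 2300: 30 days (September has 30).
Oct 26, 2300 → Nov 26, 2300: 31 days (October has 31).
Nov 26, 2300 → Dec 7, 2300: 11 days.
Total: 3055 days.

3055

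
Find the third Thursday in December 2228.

December 18, 2228

December 1, 2228 is a Monday.
The first Thursday is therefore December 4 (3 days later).
The third Thursday is 4 + 2×7 = December 18.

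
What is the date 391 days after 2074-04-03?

Apr has 30 days: +28 → May 1, 2074 (363 left).
May has 31 days: +31 → Jun 1, 2074 (332 left).
Jun has 30 days: +30 → Jul 1, 2074 (302 left).
Jul has 31 days: +31 → Aug 1, 2074 (271 left).
Aug has 31 days: +31 → Sep 1, 2074 (240 left).
Sep has 30 days: +30 → Oct 1, 2074 (210 left).
Oct has 31 days: +31 → Nov 1, 2074 (179 left).
Nov has 30 days: +30 → Dec 1, 2074 (149 left).
Dec has 31 days: +31 → Jan 1, 2075 (118 left).
Jan has 31 days: +31 → Feb 1, 2075 (87 left).
Feb has 28 days: +28 → Mar 1, 2075 (59 left).
Mar has 31 days: +31 → Apr 1, 2075 (28 left).
+28 → Apr 29, 2075.

April 29, 2075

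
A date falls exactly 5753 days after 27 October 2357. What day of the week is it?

Saturday

First find the weekday of Oct 27, 2357. Doomsday rule: the anchor day for the 2300s is Wednesday. For year 57: 57÷12 = 4 r 9, and 9÷4 = 2, so 4+9+2 = 15.
Wednesday + 15 ≡ Thursday — that's 2357's doomsday.
In October the doomsday date is Oct 10.
Oct 27 is 17 days after Oct 10; 17 mod 7 = 3, so Thursday + 3 = Sunday.
5753 mod 7 = 6, so 5753 days after a Sunday is Sunday + 6 = Saturday.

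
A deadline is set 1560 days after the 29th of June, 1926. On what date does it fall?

October 6, 1930

+365 (one year) → Jun 29, 1927 (1195 left).
+366 (one year; includes Feb 29, 1928) → Jun 29, 1928 (829 left).
+365 (one year) → Jun 29, 1929 (464 left).
+365 (one year) → Jun 29, 1930 (99 left).
Jun has 30 days: +2 → Jul 1, 1930 (97 left).
Jul has 31 days: +31 → Aug 1, 1930 (66 left).
Aug has 31 days: +31 → Sep 1, 1930 (35 left).
Sep has 30 days: +30 → Oct 1, 1930 (5 left).
+5 → Oct 6, 1930.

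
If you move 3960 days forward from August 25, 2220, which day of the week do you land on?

Wednesday

Aug 25, 2220 is a Friday.
3960 mod 7 = 5, so 3960 days after a Friday is Friday + 5 = Wednesday.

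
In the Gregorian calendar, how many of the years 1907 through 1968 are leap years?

Multiples of 4 in [1907,1968]: 16.
Of those, multiples of 100: 0 (not leap unless ÷400).
Multiples of 400: 0.
Leap years = 16 − 0 + 0 = 16.

16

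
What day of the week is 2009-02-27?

Doomsday rule: the anchor day for the 2000s is Tuesday. For year 09: 9÷12 = 0 r 9, and 9÷4 = 2, so 0+9+2 = 11.
Tuesday + 11 ≡ Saturday — that's 2009's doomsday.
In February the doomsday date is Feb 28 (2009 is not a leap year).
Feb 27 is 1 day before Feb 28; 1 mod 7 = 1, so Saturday − 1 = Friday.

Friday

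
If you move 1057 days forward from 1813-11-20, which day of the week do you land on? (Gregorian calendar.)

First find the weekday of Nov 20, 1813. Doomsday rule: the anchor day for the 1800s is Friday. For year 13: 13÷12 = 1 r 1, and 1÷4 = 0, so 1+1+0 = 2.
Friday + 2 ≡ Sunday — that's 1813's doomsday.
In November the doomsday date is Nov 7.
Nov 20 is 13 days after Nov 7; 13 mod 7 = 6, so Sunday + 6 = Saturday.
1057 mod 7 = 0, so 1057 days after a Saturday is Saturday + 0 = Saturday.

Saturday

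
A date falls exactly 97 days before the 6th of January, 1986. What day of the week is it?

Tuesday

Jan 6, 1986 is a Monday.
97 mod 7 = 6, so 97 days before a Monday is Monday − 6 = Tuesday.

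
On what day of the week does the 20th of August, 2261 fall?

Doomsday rule: the anchor day for the 2200s is Friday. For year 61: 61÷12 = 5 r 1, and 1÷4 = 0, so 5+1+0 = 6.
Friday + 6 ≡ Thursday — that's 2261's doomsday.
In August the doomsday date is Aug 8.
Aug 20 is 12 days after Aug 8; 12 mod 7 = 5, so Thursday + 5 = Tuesday.

Tuesday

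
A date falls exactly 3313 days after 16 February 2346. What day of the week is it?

First find the weekday of Feb 16, 2346. Doomsday rule: the anchor day for the 2300s is Wednesday. For year 46: 46÷12 = 3 r 10, and 10÷4 = 2, so 3+10+2 = 15.
Wednesday + 15 ≡ Thursday — that's 2346's doomsday.
In February the doomsday date is Feb 28 (2346 is not a leap year).
Feb 16 is 12 days before Feb 28; 12 mod 7 = 5, so Thursday − 5 = Saturday.
3313 mod 7 = 2, so 3313 days after a Saturday is Saturday + 2 = Monday.

Monday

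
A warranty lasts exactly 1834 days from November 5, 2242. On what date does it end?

November 13, 2247

+365 (one year) → Nov 5, 2243 (1469 left).
+366 (one year; includes Feb 29, 2244) → Nov 5, 2244 (1103 left).
+365 (one year) → Nov 5, 2245 (738 left).
+365 (one year) → Nov 5, 2246 (373 left).
Nov has 30 days: +26 → Dec 1, 2246 (347 left).
Dec has 31 days: +31 → Jan 1, 2247 (316 left).
Jan has 31 days: +31 → Feb 1, 2247 (285 left).
Feb has 28 days: +28 → Mar 1, 2247 (257 left).
Mar has 31 days: +31 → Apr 1, 2247 (226 left).
Apr has 30 days: +30 → May 1, 2247 (196 left).
May has 31 days: +31 → Jun 1, 2247 (165 left).
Jun has 30 days: +30 → Jul 1, 2247 (135 left).
Jul has 31 days: +31 → Aug 1, 2247 (104 left).
Aug has 31 days: +31 → Sep 1, 2247 (73 left).
Sep has 30 days: +30 → Oct 1, 2247 (43 left).
Oct has 31 days: +31 → Nov 1, 2247 (12 left).
+12 → Nov 13, 2247.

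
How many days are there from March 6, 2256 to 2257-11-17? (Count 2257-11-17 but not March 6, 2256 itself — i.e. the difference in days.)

621

Mar 6, 2256 → Mar 6, 2257: 365 days.
Mar 6, 2257 → Apr 6, 2257: 31 days (March has 31).
Apr 6, 2257 → May 6, 2257: 30 days (April has 30).
May 6, 2257 → Jun 6, 2257: 31 days (May has 31).
Jun 6, 2257 → Jul 6, 2257: 30 days (June has 30).
Jul 6, 2257 → Aug 6, 2257: 31 days (July has 31).
Aug 6, 2257 → Sep 6, 2257: 31 days (August has 31).
Sep 6, 2257 → Oct 6, 2257: 30 days (September has 30).
Oct 6, 2257 → Nov 6, 2257: 31 days (October has 31).
Nov 6, 2257 → Nov 17, 2257: 11 days.
Total: 621 days.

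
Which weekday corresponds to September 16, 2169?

Doomsday rule: the anchor day for the 2100s is Sunday. For year 69: 69÷12 = 5 r 9, and 9÷4 = 2, so 5+9+2 = 16.
Sunday + 16 ≡ Tuesday — that's 2169's doomsday.
In September the doomsday date is Sep 5.
Sep 16 is 11 days after Sep 5; 11 mod 7 = 4, so Tuesday + 4 = Saturday.

Saturday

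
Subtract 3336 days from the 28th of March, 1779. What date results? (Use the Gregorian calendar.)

February 7, 1770

−365 (one year) → Mar 28, 1778 (2971 left).
−365 (one year) → Mar 28, 1777 (2606 left).
−365 (one year) → Mar 28, 1776 (2241 left).
−366 (one year; includes Feb 29, 1776) → Mar 28, 1775 (1875 left).
−365 (one year) → Mar 28, 1774 (1510 left).
−365 (one year) → Mar 28, 1773 (1145 left).
−365 (one year) → Mar 28, 1772 (780 left).
−366 (one year; includes Feb 29, 1772) → Mar 28, 1771 (414 left).
−365 (one year) → Mar 28, 1770 (49 left).
−28 → Feb 28, 1770 (end of Feb, 28 days; 21 left).
−21 → Feb 7, 1770.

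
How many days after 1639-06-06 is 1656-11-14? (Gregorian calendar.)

Jun 6, 1639 → Jun 6, 1640: 366 days (Feb 29, 1640 is in that span).
Jun 6, 1640 → Jun 6, 1641: 365 days.
Jun 6, 1641 → Jun 6, 1642: 365 days.
Jun 6, 1642 → Jun 6, 1643: 365 days.
Jun 6, 1643 → Jun 6, 1644: 366 days (Feb 29, 1644 is in that span).
Jun 6, 1644 → Jun 6, 1645: 365 days.
Jun 6, 1645 → Jun 6, 1646: 365 days.
Jun 6, 1646 → Jun 6, 1647: 365 days.
Jun 6, 1647 → Jun 6, 1648: 366 days (Feb 29, 1648 is in that span).
Jun 6, 1648 → Jun 6, 1649: 365 days.
Jun 6, 1649 → Jun 6, 1650: 365 days.
Jun 6, 1650 → Jun 6, 1651: 365 days.
Jun 6, 1651 → Jun 6, 1652: 366 days (Feb 29, 1652 is in that span).
Jun 6, 1652 → Jun 6, 1653: 365 days.
Jun 6, 1653 → Jun 6, 1654: 365 days.
Jun 6, 1654 → Jun 6, 1655: 365 days.
Jun 6, 1655 → Jun 6, 1656: 366 days (Feb 29, 1656 is in that span).
Jun 6, 1656 → Jul 6, 1656: 30 days (June has 30).
Jul 6, 1656 → Aug 6, 1656: 31 days (July has 31).
Aug 6, 1656 → Sep 6, 1656: 31 days (August has 31).
Sep 6, 1656 → Oct 6, 1656: 30 days (September has 30).
Oct 6, 1656 → Nov 6, 1656: 31 days (October has 31).
Nov 6, 1656 → Nov 14, 1656: 8 days.
Total: 6371 days.

6371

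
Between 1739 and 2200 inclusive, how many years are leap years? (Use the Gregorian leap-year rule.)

112

Multiples of 4 in [1739,2200]: 116.
Of those, multiples of 100: 5 (not leap unless ÷400).
Multiples of 400: 1.
Leap years = 116 − 5 + 1 = 112.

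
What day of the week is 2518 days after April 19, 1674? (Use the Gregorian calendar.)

First find the weekday of Apr 19, 1674. Doomsday rule: the anchor day for the 1600s is Tuesday. For year 74: 74÷12 = 6 r 2, and 2÷4 = 0, so 6+2+0 = 8.
Tuesday + 8 ≡ Wednesday — that's 1674's doomsday.
In April the doomsday date is Apr 4.
Apr 19 is 15 days after Apr 4; 15 mod 7 = 1, so Wednesday + 1 = Thursday.
2518 mod 7 = 5, so 2518 days after a Thursday is Thursday + 5 = Tuesday.

Tuesday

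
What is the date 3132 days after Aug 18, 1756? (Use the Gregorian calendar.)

March 16, 1765

+365 (one year) → Aug 18, 1757 (2767 left).
+365 (one year) → Aug 18, 1758 (2402 left).
+365 (one year) → Aug 18, 1759 (2037 left).
+366 (one year; includes Feb 29, 1760) → Aug 18, 1760 (1671 left).
+365 (one year) → Aug 18, 1761 (1306 left).
+365 (one year) → Aug 18, 1762 (941 left).
+365 (one year) → Aug 18, 1763 (576 left).
+366 (one year; includes Feb 29, 1764) → Aug 18, 1764 (210 left).
Aug has 31 days: +14 → Sep 1, 1764 (196 left).
Sep has 30 days: +30 → Oct 1, 1764 (166 left).
Oct has 31 days: +31 → Nov 1, 1764 (135 left).
Nov has 30 days: +30 → Dec 1, 1764 (105 left).
Dec has 31 days: +31 → Jan 1, 1765 (74 left).
Jan has 31 days: +31 → Feb 1, 1765 (43 left).
Feb has 28 days: +28 → Mar 1, 1765 (15 left).
+15 → Mar 16, 1765.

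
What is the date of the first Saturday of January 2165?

January 1, 2165 is a Tuesday.
The first Saturday is therefore January 5 (4 days later).

January 5, 2165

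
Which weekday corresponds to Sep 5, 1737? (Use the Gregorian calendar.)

Thursday

Doomsday rule: the anchor day for the 1700s is Sunday. For year 37: 37÷12 = 3 r 1, and 1÷4 = 0, so 3+1+0 = 4.
Sunday + 4 ≡ Thursday — that's 1737's doomsday.
In September the doomsday date is Sep 5.
Sep 5 is the doomsday itself: Thursday.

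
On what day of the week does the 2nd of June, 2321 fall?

Thursday

Doomsday rule: the anchor day for the 2300s is Wednesday. For year 21: 21÷12 = 1 r 9, and 9÷4 = 2, so 1+9+2 = 12.
Wednesday + 12 ≡ Monday — that's 2321's doomsday.
In June the doomsday date is Jun 6.
Jun 2 is 4 days before Jun 6; 4 mod 7 = 4, so Monday − 4 = Thursday.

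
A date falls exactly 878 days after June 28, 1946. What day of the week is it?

First find the weekday of Jun 28, 1946. Doomsday rule: the anchor day for the 1900s is Wednesday. For year 46: 46÷12 = 3 r 10, and 10÷4 = 2, so 3+10+2 = 15.
Wednesday + 15 ≡ Thursday — that's 1946's doomsday.
In June the doomsday date is Jun 6.
Jun 28 is 22 days after Jun 6; 22 mod 7 = 1, so Thursday + 1 = Friday.
878 mod 7 = 3, so 878 days after a Friday is Friday + 3 = Monday.

Monday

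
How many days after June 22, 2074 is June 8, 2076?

Jun 22, 2074 → Jun 22, 2075: 365 days.
Jun 22, 2075 → Jul 22, 2075: 30 days (June has 30).
Jul 22, 2075 → Aug 22, 2075: 31 days (July has 31).
Aug 22, 2075 → Sep 22, 2075: 31 days (August has 31).
Sep 22, 2075 → Oct 22, 2075: 30 days (September has 30).
Oct 22, 2075 → Nov 22, 2075: 31 days (October has 31).
Nov 22, 2075 → Dec 22, 2075: 30 days (November has 30).
Dec 22, 2075 → Jan 22, 2076: 31 days (December has 31).
Jan 22, 2076 → Feb 22, 2076: 31 days (January has 31).
Feb 22, 2076 → Mar 22, 2076: 29 days (February has 29).
Mar 22, 2076 → Apr 22, 2076: 31 days (March has 31).
Apr 22, 2076 → May 22, 2076: 30 days (April has 30).
May 22, 2076 → Jun 8, 2076: 17 days.
Total: 717 days.

717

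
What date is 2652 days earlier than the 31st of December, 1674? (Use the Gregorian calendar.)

September 27, 1667

−365 (one year) → Dec 31, 1673 (2287 left).
−365 (one year) → Dec 31, 1672 (1922 left).
−366 (one year; includes Feb 29, 1672) → Dec 31, 1671 (1556 left).
−365 (one year) → Dec 31, 1670 (1191 left).
−365 (one year) → Dec 31, 1669 (826 left).
−365 (one year) → Dec 31, 1668 (461 left).
−366 (one year; includes Feb 29, 1668) → Dec 31, 1667 (95 left).
−31 → Nov 30, 1667 (end of Nov, 30 days; 64 left).
−30 → Oct 31, 1667 (end of Oct, 31 days; 34 left).
−31 → Sep 30, 1667 (end of Sep, 30 days; 3 left).
−3 → Sep 27, 1667.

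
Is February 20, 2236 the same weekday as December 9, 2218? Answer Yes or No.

From Dec 9, 2218 to Feb 20, 2236 is 6282 days.
6282 mod 7 = 3, so they are different weekdays.
(Dec 9, 2218 is a Wednesday; Feb 20, 2236 is a Saturday.)

No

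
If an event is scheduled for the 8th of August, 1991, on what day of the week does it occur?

Thursday

January 1, 1991 is a Tuesday.
Jan 1, 1991 → Feb 1, 1991: 31 days (January has 31).
Feb 1, 1991 → Mar 1, 1991: 28 days (February has 28).
Mar 1, 1991 → Apr 1, 1991: 31 days (March has 31).
Apr 1, 1991 → May 1, 1991: 30 days (April has 30).
May 1, 1991 → Jun 1, 1991: 31 days (May has 31).
Jun 1, 1991 → Jul 1, 1991: 30 days (June has 30).
Jul 1, 1991 → Aug 1, 1991: 31 days (July has 31).
Aug 1, 1991 → Aug 8, 1991: 7 days.
Total: 219 days.
219 mod 7 = 2, so Tuesday + 2 = Thursday.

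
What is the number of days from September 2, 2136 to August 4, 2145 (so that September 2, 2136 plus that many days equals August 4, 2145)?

Sep 2, 2136 → Sep 2, 2137: 365 days.
Sep 2, 2137 → Sep 2, 2138: 365 days.
Sep 2, 2138 → Sep 2, 2139: 365 days.
Sep 2, 2139 → Sep 2, 2140: 366 days (Feb 29, 2140 is in that span).
Sep 2, 2140 → Sep 2, 2141: 365 days.
Sep 2, 2141 → Sep 2, 2142: 365 days.
Sep 2, 2142 → Sep 2, 2143: 365 days.
Sep 2, 2143 → Sep 2, 2144: 366 days (Feb 29, 2144 is in that span).
Sep 2, 2144 → Oct 2, 2144: 30 days (September has 30).
Oct 2, 2144 → Nov 2, 2144: 31 days (October has 31).
Nov 2, 2144 → Dec 2, 2144: 30 days (November has 30).
Dec 2, 2144 → Jan 2, 2145: 31 days (December has 31).
Jan 2, 2145 → Feb 2, 2145: 31 days (January has 31).
Feb 2, 2145 → Mar 2, 2145: 28 days (February has 28).
Mar 2, 2145 → Apr 2, 2145: 31 days (March has 31).
Apr 2, 2145 → May 2, 2145: 30 days (April has 30).
May 2, 2145 → Jun 2, 2145: 31 days (May has 31).
Jun 2, 2145 → Jul 2, 2145: 30 days (June has 30).
Jul 2, 2145 → Aug 2, 2145: 31 days (July has 31).
Aug 2, 2145 → Aug 4, 2145: 2 days.
Total: 3258 days.

3258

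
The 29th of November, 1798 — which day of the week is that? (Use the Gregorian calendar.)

Doomsday rule: the anchor day for the 1700s is Sunday. For year 98: 98÷12 = 8 r 2, and 2÷4 = 0, so 8+2+0 = 10.
Sunday + 10 ≡ Wednesday — that's 1798's doomsday.
In November the doomsday date is Nov 7.
Nov 29 is 22 days after Nov 7; 22 mod 7 = 1, so Wednesday + 1 = Thursday.

Thursday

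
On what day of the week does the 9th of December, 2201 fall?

Wednesday

Doomsday rule: the anchor day for the 2200s is Friday. For year 01: 1÷12 = 0 r 1, and 1÷4 = 0, so 0+1+0 = 1.
Friday + 1 ≡ Saturday — that's 2201's doomsday.
In December the doomsday date is Dec 12.
Dec 9 is 3 days before Dec 12; 3 mod 7 = 3, so Saturday − 3 = Wednesday.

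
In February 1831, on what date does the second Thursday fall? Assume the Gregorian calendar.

February 10, 1831

February 1, 1831 is a Tuesday.
The first Thursday is therefore February 3 (2 days later).
The second Thursday is 3 + 1×7 = February 10.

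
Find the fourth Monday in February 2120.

February 26, 2120

February 1, 2120 is a Thursday.
The first Monday is therefore February 5 (4 days later).
The fourth Monday is 5 + 3×7 = February 26.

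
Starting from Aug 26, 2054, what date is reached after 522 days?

+365 (one year) → Aug 26, 2055 (157 left).
Aug has 31 days: +6 → Sep 1, 2055 (151 left).
Sep has 30 days: +30 → Oct 1, 2055 (121 left).
Oct has 31 days: +31 → Nov 1, 2055 (90 left).
Nov has 30 days: +30 → Dec 1, 2055 (60 left).
Dec has 31 days: +31 → Jan 1, 2056 (29 left).
+29 → Jan 30, 2056.

January 30, 2056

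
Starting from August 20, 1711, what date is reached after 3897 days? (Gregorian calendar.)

April 21, 1722

+366 (one year; includes Feb 29, 1712) → Aug 20, 1712 (3531 left).
+365 (one year) → Aug 20, 1713 (3166 left).
+365 (one year) → Aug 20, 1714 (2801 left).
+365 (one year) → Aug 20, 1715 (2436 left).
+366 (one year; includes Feb 29, 1716) → Aug 20, 1716 (2070 left).
+365 (one year) → Aug 20, 1717 (1705 left).
+365 (one year) → Aug 20, 1718 (1340 left).
+365 (one year) → Aug 20, 1719 (975 left).
+366 (one year; includes Feb 29, 1720) → Aug 20, 1720 (609 left).
+365 (one year) → Aug 20, 1721 (244 left).
Aug has 31 days: +12 → Sep 1, 1721 (232 left).
Sep has 30 days: +30 → Oct 1, 1721 (202 left).
Oct has 31 days: +31 → Nov 1, 1721 (171 left).
Nov has 30 days: +30 → Dec 1, 1721 (141 left).
Dec has 31 days: +31 → Jan 1, 1722 (110 left).
Jan has 31 days: +31 → Feb 1, 1722 (79 left).
Feb has 28 days: +28 → Mar 1, 1722 (51 left).
Mar has 31 days: +31 → Apr 1, 1722 (20 left).
+20 → Apr 21, 1722.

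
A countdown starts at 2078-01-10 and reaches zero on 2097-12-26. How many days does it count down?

Jan 10, 2078 → Jan 10, 2079: 365 days.
Jan 10, 2079 → Jan 10, 2080: 365 days.
Jan 10, 2080 → Jan 10, 2081: 366 days (Feb 29, 2080 is in that span).
Jan 10, 2081 → Jan 10, 2082: 365 days.
Jan 10, 2082 → Jan 10, 2083: 365 days.
Jan 10, 2083 → Jan 10, 2084: 365 days.
Jan 10, 2084 → Jan 10, 2085: 366 days (Feb 29, 2084 is in that span).
Jan 10, 2085 → Jan 10, 2086: 365 days.
Jan 10, 2086 → Jan 10, 2087: 365 days.
Jan 10, 2087 → Jan 10, 2088: 365 days.
Jan 10, 2088 → Jan 10, 2089: 366 days (Feb 29, 2088 is in that span).
Jan 10, 2089 → Jan 10, 2090: 365 days.
Jan 10, 2090 → Jan 10, 2091: 365 days.
Jan 10, 2091 → Jan 10, 2092: 365 days.
Jan 10, 2092 → Jan 10, 2093: 366 days (Feb 29, 2092 is in that span).
Jan 10, 2093 → Jan 10, 2094: 365 days.
Jan 10, 2094 → Jan 10, 2095: 365 days.
Jan 10, 2095 → Jan 10, 2096: 365 days.
Jan 10, 2096 → Jan 10, 2097: 366 days (Feb 29, 2096 is in that span).
Jan 10, 2097 → Feb 10, 2097: 31 days (January has 31).
Feb 10, 2097 → Mar 10, 2097: 28 days (February has 28).
Mar 10, 2097 → Apr 10, 2097: 31 days (March has 31).
Apr 10, 2097 → May 10, 2097: 30 days (April has 30).
May 10, 2097 → Jun 10, 2097: 31 days (May has 31).
Jun 10, 2097 → Jul 10, 2097: 30 days (June has 30).
Jul 10, 2097 → Aug 10, 2097: 31 days (July has 31).
Aug 10, 2097 → Sep 10, 2097: 31 days (August has 31).
Sep 10, 2097 → Oct 10, 2097: 30 days (September has 30).
Oct 10, 2097 → Nov 10, 2097: 31 days (October has 31).
Nov 10, 2097 → Dec 10, 2097: 30 days (November has 30).
Dec 10, 2097 → Dec 26, 2097: 16 days.
Total: 7290 days.

7290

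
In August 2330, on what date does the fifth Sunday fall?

August 1, 2330 is a Friday.
The first Sunday is therefore August 3 (2 days later).
The fifth Sunday is 3 + 4×7 = August 31.

August 31, 2330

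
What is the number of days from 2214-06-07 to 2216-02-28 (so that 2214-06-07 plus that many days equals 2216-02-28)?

Jun 7, 2214 → Jun 7, 2215: 365 days.
Jun 7, 2215 → Jul 7, 2215: 30 days (June has 30).
Jul 7, 2215 → Aug 7, 2215: 31 days (July has 31).
Aug 7, 2215 → Sep 7, 2215: 31 days (August has 31).
Sep 7, 2215 → Oct 7, 2215: 30 days (September has 30).
Oct 7, 2215 → Nov 7, 2215: 31 days (October has 31).
Nov 7, 2215 → Dec 7, 2215: 30 days (November has 30).
Dec 7, 2215 → Jan 7, 2216: 31 days (December has 31).
Jan 7, 2216 → Feb 7, 2216: 31 days (January has 31).
Feb 7, 2216 → Feb 28, 2216: 21 days.
Total: 631 days.

631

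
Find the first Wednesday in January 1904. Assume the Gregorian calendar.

January 6, 1904

January 1, 1904 is a Friday.
The first Wednesday is therefore January 6 (5 days later).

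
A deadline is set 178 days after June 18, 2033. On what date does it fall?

Jun has 30 days: +13 → Jul 1, 2033 (165 left).
Jul has 31 days: +31 → Aug 1, 2033 (134 left).
Aug has 31 days: +31 → Sep 1, 2033 (103 left).
Sep has 30 days: +30 → Oct 1, 2033 (73 left).
Oct has 31 days: +31 → Nov 1, 2033 (42 left).
Nov has 30 days: +30 → Dec 1, 2033 (12 left).
+12 → Dec 13, 2033.

December 13, 2033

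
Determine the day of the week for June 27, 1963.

January 1, 1963 is a Tuesday.
Jan 1, 1963 → Feb 1, 1963: 31 days (January has 31).
Feb 1, 1963 → Mar 1, 1963: 28 days (February has 28).
Mar 1, 1963 → Apr 1, 1963: 31 days (March has 31).
Apr 1, 1963 → May 1, 1963: 30 days (April has 30).
May 1, 1963 → Jun 1, 1963: 31 days (May has 31).
Jun 1, 1963 → Jun 27, 1963: 26 days.
Total: 177 days.
177 mod 7 = 2, so Tuesday + 2 = Thursday.

Thursday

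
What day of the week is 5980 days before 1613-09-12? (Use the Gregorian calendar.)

First find the weekday of Sep 12, 1613. Doomsday rule: the anchor day for the 1600s is Tuesday. For year 13: 13÷12 = 1 r 1, and 1÷4 = 0, so 1+1+0 = 2.
Tuesday + 2 ≡ Thursday — that's 1613's doomsday.
In September the doomsday date is Sep 5.
Sep 12 is 7 days after Sep 5; 7 mod 7 = 0, so Thursday + 0 = Thursday.
5980 mod 7 = 2, so 5980 days before a Thursday is Thursday − 2 = Tuesday.

Tuesday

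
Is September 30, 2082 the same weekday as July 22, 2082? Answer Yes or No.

From Jul 22, 2082 to Sep 30, 2082 is 70 days.
70 mod 7 = 0, so they are the same weekday.
(Jul 22, 2082 is a Wednesday; Sep 30, 2082 is a Wednesday.)

Yes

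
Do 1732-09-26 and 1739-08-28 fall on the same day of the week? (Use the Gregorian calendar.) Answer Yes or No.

Yes

From Sep 26, 1732 to Aug 28, 1739 is 2527 days.
2527 mod 7 = 0, so they are the same weekday.
(Sep 26, 1732 is a Friday; Aug 28, 1739 is a Friday.)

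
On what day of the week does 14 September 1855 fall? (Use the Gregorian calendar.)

Friday

Doomsday rule: the anchor day for the 1800s is Friday. For year 55: 55÷12 = 4 r 7, and 7÷4 = 1, so 4+7+1 = 12.
Friday + 12 ≡ Wednesday — that's 1855's doomsday.
In September the doomsday date is Sep 5.
Sep 14 is 9 days after Sep 5; 9 mod 7 = 2, so Wednesday + 2 = Friday.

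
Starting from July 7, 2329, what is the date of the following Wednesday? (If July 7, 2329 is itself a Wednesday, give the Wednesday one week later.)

Jul 7, 2329 is a Sunday.
From Sunday to the next Wednesday is 3 days.
Jul 7, 2329 + 3 = Jul 10, 2329.

July 10, 2329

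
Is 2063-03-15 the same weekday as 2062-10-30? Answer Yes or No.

From Oct 30, 2062 to Mar 15, 2063 is 136 days.
136 mod 7 = 3, so they are different weekdays.
(Oct 30, 2062 is a Monday; Mar 15, 2063 is a Thursday.)

No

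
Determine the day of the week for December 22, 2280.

Wednesday

Doomsday rule: the anchor day for the 2200s is Friday. For year 80: 80÷12 = 6 r 8, and 8÷4 = 2, so 6+8+2 = 16.
Friday + 16 ≡ Sunday — that's 2280's doomsday.
In December the doomsday date is Dec 12.
Dec 22 is 10 days after Dec 12; 10 mod 7 = 3, so Sunday + 3 = Wednesday.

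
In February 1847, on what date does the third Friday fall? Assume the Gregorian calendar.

February 19, 1847

February 1, 1847 is a Monday.
The first Friday is therefore February 5 (4 days later).
The third Friday is 5 + 2×7 = February 19.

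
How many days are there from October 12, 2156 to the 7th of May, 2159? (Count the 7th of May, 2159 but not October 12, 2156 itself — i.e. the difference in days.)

Oct 12, 2156 → Oct 12, 2157: 365 days.
Oct 12, 2157 → Oct 12, 2158: 365 days.
Oct 12, 2158 → Nov 12, 2158: 31 days (October has 31).
Nov 12, 2158 → Dec 12, 2158: 30 days (November has 30).
Dec 12, 2158 → Jan 12, 2159: 31 days (December has 31).
Jan 12, 2159 → Feb 12, 2159: 31 days (January has 31).
Feb 12, 2159 → Mar 12, 2159: 28 days (February has 28).
Mar 12, 2159 → Apr 12, 2159: 31 days (March has 31).
Apr 12, 2159 → May 7, 2159: 25 days.
Total: 937 days.

937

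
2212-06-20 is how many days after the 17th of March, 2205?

Mar 17, 2205 → Mar 17, 2206: 365 days.
Mar 17, 2206 → Mar 17, 2207: 365 days.
Mar 17, 2207 → Mar 17, 2208: 366 days (Feb 29, 2208 is in that span).
Mar 17, 2208 → Mar 17, 2209: 365 days.
Mar 17, 2209 → Mar 17, 2210: 365 days.
Mar 17, 2210 → Mar 17, 2211: 365 days.
Mar 17, 2211 → Mar 17, 2212: 366 days (Feb 29, 2212 is in that span).
Mar 17, 2212 → Apr 17, 2212: 31 days (March has 31).
Apr 17, 2212 → May 17, 2212: 30 days (April has 30).
May 17, 2212 → Jun 17, 2212: 31 days (May has 31).
Jun 17, 2212 → Jun 20, 2212: 3 days.
Total: 2652 days.

2652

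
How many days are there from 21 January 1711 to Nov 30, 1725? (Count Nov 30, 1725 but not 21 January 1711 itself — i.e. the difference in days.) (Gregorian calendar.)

Jan 21, 1711 → Jan 21, 1712: 365 days.
Jan 21, 1712 → Jan 21, 1713: 366 days (Feb 29, 1712 is in that span).
Jan 21, 1713 → Jan 21, 1714: 365 days.
Jan 21, 1714 → Jan 21, 1715: 365 days.
Jan 21, 1715 → Jan 21, 1716: 365 days.
Jan 21, 1716 → Jan 21, 1717: 366 days (Feb 29, 1716 is in that span).
Jan 21, 1717 → Jan 21, 1718: 365 days.
Jan 21, 1718 → Jan 21, 1719: 365 days.
Jan 21, 1719 → Jan 21, 1720: 365 days.
Jan 21, 1720 → Jan 21, 1721: 366 days (Feb 29, 1720 is in that span).
Jan 21, 1721 → Jan 21, 1722: 365 days.
Jan 21, 1722 → Jan 21, 1723: 365 days.
Jan 21, 1723 → Jan 21, 1724: 365 days.
Jan 21, 1724 → Jan 21, 1725: 366 days (Feb 29, 1724 is in that span).
Jan 21, 1725 → Feb 21, 1725: 31 days (January has 31).
Feb 21, 1725 → Mar 21, 1725: 28 days (February has 28).
Mar 21, 1725 → Apr 21, 1725: 31 days (March has 31).
Apr 21, 1725 → May 21, 1725: 30 days (April has 30).
May 21, 1725 → Jun 21, 1725: 31 days (May has 31).
Jun 21, 1725 → Jul 21, 1725: 30 days (June has 30).
Jul 21, 1725 → Aug 21, 1725: 31 days (July has 31).
Aug 21, 1725 → Sep 21, 1725: 31 days (August has 31).
Sep 21, 1725 → Oct 21, 1725: 30 days (September has 30).
Oct 21, 1725 → Nov 21, 1725: 31 days (October has 31).
Nov 21, 1725 → Nov 30, 1725: 9 days.
Total: 5427 days.

5427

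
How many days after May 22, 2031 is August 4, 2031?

74

May 22, 2031 → Jun 22, 2031: 31 days (May has 31).
Jun 22, 2031 → Jul 22, 2031: 30 days (June has 30).
Jul 22, 2031 → Aug 4, 2031: 13 days.
Total: 74 days.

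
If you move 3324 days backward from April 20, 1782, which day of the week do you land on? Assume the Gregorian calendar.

Sunday

Apr 20, 1782 is a Saturday.
3324 mod 7 = 6, so 3324 days before a Saturday is Saturday − 6 = Sunday.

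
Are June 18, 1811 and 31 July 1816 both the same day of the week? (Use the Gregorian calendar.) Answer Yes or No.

No

From Jun 18, 1811 to Jul 31, 1816 is 1870 days.
1870 mod 7 = 1, so they are different weekdays.
(Jun 18, 1811 is a Tuesday; Jul 31, 1816 is a Wednesday.)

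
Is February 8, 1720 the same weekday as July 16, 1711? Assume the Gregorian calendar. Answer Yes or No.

Yes

From Jul 16, 1711 to Feb 8, 1720 is 3129 days.
3129 mod 7 = 0, so they are the same weekday.
(Jul 16, 1711 is a Thursday; Feb 8, 1720 is a Thursday.)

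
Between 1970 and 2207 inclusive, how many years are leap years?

Multiples of 4 in [1970,2207]: 59.
Of those, multiples of 100: 3 (not leap unless ÷400).
Multiples of 400: 1.
Leap years = 59 − 3 + 1 = 57.

57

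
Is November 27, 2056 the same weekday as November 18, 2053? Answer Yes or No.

No

From Nov 18, 2053 to Nov 27, 2056 is 1105 days.
1105 mod 7 = 6, so they are different weekdays.
(Nov 18, 2053 is a Tuesday; Nov 27, 2056 is a Monday.)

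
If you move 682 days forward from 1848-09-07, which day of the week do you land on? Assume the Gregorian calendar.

First find the weekday of Sep 7, 1848. Doomsday rule: the anchor day for the 1800s is Friday. For year 48: 48÷12 = 4 r 0, and 0÷4 = 0, so 4+0+0 = 4.
Friday + 4 ≡ Tuesday — that's 1848's doomsday.
In September the doomsday date is Sep 5.
Sep 7 is 2 days after Sep 5; 2 mod 7 = 2, so Tuesday + 2 = Thursday.
682 mod 7 = 3, so 682 days after a Thursday is Thursday + 3 = Sunday.

Sunday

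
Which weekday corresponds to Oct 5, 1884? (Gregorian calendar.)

Sunday

Doomsday rule: the anchor day for the 1800s is Friday. For year 84: 84÷12 = 7 r 0, and 0÷4 = 0, so 7+0+0 = 7.
Friday + 7 ≡ Friday — that's 1884's doomsday.
In October the doomsday date is Oct 10.
Oct 5 is 5 days before Oct 10; 5 mod 7 = 5, so Friday − 5 = Sunday.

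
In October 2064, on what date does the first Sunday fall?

October 1, 2064 is a Wednesday.
The first Sunday is therefore October 5 (4 days later).

October 5, 2064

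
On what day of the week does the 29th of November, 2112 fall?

Tuesday

Doomsday rule: the anchor day for the 2100s is Sunday. For year 12: 12÷12 = 1 r 0, and 0÷4 = 0, so 1+0+0 = 1.
Sunday + 1 ≡ Monday — that's 2112's doomsday.
In November the doomsday date is Nov 7.
Nov 29 is 22 days after Nov 7; 22 mod 7 = 1, so Monday + 1 = Tuesday.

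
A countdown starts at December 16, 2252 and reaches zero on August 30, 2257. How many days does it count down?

1718

Dec 16, 2252 → Dec 16, 2253: 365 days.
Dec 16, 2253 → Dec 16, 2254: 365 days.
Dec 16, 2254 → Dec 16, 2255: 365 days.
Dec 16, 2255 → Dec 16, 2256: 366 days (Feb 29, 2256 is in that span).
Dec 16, 2256 → Jan 16, 2257: 31 days (December has 31).
Jan 16, 2257 → Feb 16, 2257: 31 days (January has 31).
Feb 16, 2257 → Mar 16, 2257: 28 days (February has 28).
Mar 16, 2257 → Apr 16, 2257: 31 days (March has 31).
Apr 16, 2257 → May 16, 2257: 30 days (April has 30).
May 16, 2257 → Jun 16, 2257: 31 days (May has 31).
Jun 16, 2257 → Jul 16, 2257: 30 days (June has 30).
Jul 16, 2257 → Aug 16, 2257: 31 days (July has 31).
Aug 16, 2257 → Aug 30, 2257: 14 days.
Total: 1718 days.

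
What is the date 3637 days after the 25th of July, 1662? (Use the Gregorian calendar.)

July 9, 1672

+365 (one year) → Jul 25, 1663 (3272 left).
+366 (one year; includes Feb 29, 1664) → Jul 25, 1664 (2906 left).
+365 (one year) → Jul 25, 1665 (2541 left).
+365 (one year) → Jul 25, 1666 (2176 left).
+365 (one year) → Jul 25, 1667 (1811 left).
+366 (one year; includes Feb 29, 1668) → Jul 25, 1668 (1445 left).
+365 (one year) → Jul 25, 1669 (1080 left).
+365 (one year) → Jul 25, 1670 (715 left).
+365 (one year) → Jul 25, 1671 (350 left).
Jul has 31 days: +7 → Aug 1, 1671 (343 left).
Aug has 31 days: +31 → Sep 1, 1671 (312 left).
Sep has 30 days: +30 → Oct 1, 1671 (282 left).
Oct has 31 days: +31 → Nov 1, 1671 (251 left).
Nov has 30 days: +30 → Dec 1, 1671 (221 left).
Dec has 31 days: +31 → Jan 1, 1672 (190 left).
Jan has 31 days: +31 → Feb 1, 1672 (159 left).
Feb has 29 days: +29 → Mar 1, 1672 (130 left).
Mar has 31 days: +31 → Apr 1, 1672 (99 left).
Apr has 30 days: +30 → May 1, 1672 (69 left).
May has 31 days: +31 → Jun 1, 1672 (38 left).
Jun has 30 days: +30 → Jul 1, 1672 (8 left).
+8 → Jul 9, 1672.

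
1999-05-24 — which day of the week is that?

Monday

Doomsday rule: the anchor day for the 1900s is Wednesday. For year 99: 99÷12 = 8 r 3, and 3÷4 = 0, so 8+3+0 = 11.
Wednesday + 11 ≡ Sunday — that's 1999's doomsday.
In May the doomsday date is May 9.
May 24 is 15 days after May 9; 15 mod 7 = 1, so Sunday + 1 = Monday.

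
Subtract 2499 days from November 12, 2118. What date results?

−365 (one year) → Nov 12, 2117 (2134 left).
−365 (one year) → Nov 12, 2116 (1769 left).
−366 (one year; includes Feb 29, 2116) → Nov 12, 2115 (1403 left).
−365 (one year) → Nov 12, 2114 (1038 left).
−365 (one year) → Nov 12, 2113 (673 left).
−365 (one year) → Nov 12, 2112 (308 left).
−12 → Oct 31, 2112 (end of Oct, 31 days; 296 left).
−31 → Sep 30, 2112 (end of Sep, 30 days; 265 left).
−30 → Aug 31, 2112 (end of Aug, 31 days; 235 left).
−31 → Jul 31, 2112 (end of Jul, 31 days; 204 left).
−31 → Jun 30, 2112 (end of Jun, 30 days; 173 left).
−30 → May 31, 2112 (end of May, 31 days; 143 left).
−31 → Apr 30, 2112 (end of Apr, 30 days; 112 left).
−30 → Mar 31, 2112 (end of Mar, 31 days; 82 left).
−31 → Feb 29, 2112 (end of Feb, 29 days; 51 left).
−29 → Jan 31, 2112 (end of Jan, 31 days; 22 left).
−22 → Jan 9, 2112.

January 9, 2112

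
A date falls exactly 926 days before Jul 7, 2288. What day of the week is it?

First find the weekday of Jul 7, 2288. Doomsday rule: the anchor day for the 2200s is Friday. For year 88: 88÷12 = 7 r 4, and 4÷4 = 1, so 7+4+1 = 12.
Friday + 12 ≡ Wednesday — that's 2288's doomsday.
In July the doomsday date is Jul 11.
Jul 7 is 4 days before Jul 11; 4 mod 7 = 4, so Wednesday − 4 = Saturday.
926 mod 7 = 2, so 926 days before a Saturday is Saturday − 2 = Thursday.

Thursday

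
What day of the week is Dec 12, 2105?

January 1, 2105 is a Thursday.
Jan 1, 2105 → Feb 1, 2105: 31 days (January has 31).
Feb 1, 2105 → Mar 1, 2105: 28 days (February has 28).
Mar 1, 2105 → Apr 1, 2105: 31 days (March has 31).
Apr 1, 2105 → May 1, 2105: 30 days (April has 30).
May 1, 2105 → Jun 1, 2105: 31 days (May has 31).
Jun 1, 2105 → Jul 1, 2105: 30 days (June has 30).
Jul 1, 2105 → Aug 1, 2105: 31 days (July has 31).
Aug 1, 2105 → Sep 1, 2105: 31 days (August has 31).
Sep 1, 2105 → Oct 1, 2105: 30 days (September has 30).
Oct 1, 2105 → Nov 1, 2105: 31 days (October has 31).
Nov 1, 2105 → Dec 1, 2105: 30 days (November has 30).
Dec 1, 2105 → Dec 12, 2105: 11 days.
Total: 345 days.
345 mod 7 = 2, so Thursday + 2 = Saturday.

Saturday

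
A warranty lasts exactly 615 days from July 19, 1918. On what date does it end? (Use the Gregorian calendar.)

+365 (one year) → Jul 19, 1919 (250 left).
Jul has 31 days: +13 → Aug 1, 1919 (237 left).
Aug has 31 days: +31 → Sep 1, 1919 (206 left).
Sep has 30 days: +30 → Oct 1, 1919 (176 left).
Oct has 31 days: +31 → Nov 1, 1919 (145 left).
Nov has 30 days: +30 → Dec 1, 1919 (115 left).
Dec has 31 days: +31 → Jan 1, 1920 (84 left).
Jan has 31 days: +31 → Feb 1, 1920 (53 left).
Feb has 29 days: +29 → Mar 1, 1920 (24 left).
+24 → Mar 25, 1920.

March 25, 1920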